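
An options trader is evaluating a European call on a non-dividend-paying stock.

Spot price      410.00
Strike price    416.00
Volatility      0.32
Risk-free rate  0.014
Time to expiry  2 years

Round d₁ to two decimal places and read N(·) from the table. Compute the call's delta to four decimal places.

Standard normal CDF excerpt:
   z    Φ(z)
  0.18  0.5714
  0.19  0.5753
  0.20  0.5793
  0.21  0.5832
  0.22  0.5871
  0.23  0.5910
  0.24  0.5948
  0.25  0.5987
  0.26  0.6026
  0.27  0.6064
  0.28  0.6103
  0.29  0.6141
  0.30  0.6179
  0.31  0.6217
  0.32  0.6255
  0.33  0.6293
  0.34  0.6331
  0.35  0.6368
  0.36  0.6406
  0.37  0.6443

0.6026

σ√T = 0.32·√2 = 0.4525
ln(S/K) + (r + σ²/2)T = ln(410/416) + (0.014 + 0.32²/2)·2 = -0.0145 + 0.1304 = 0.1159
d₁ = 0.1159 / 0.4525 = 0.2560 → 0.26
N(d₁) = N(0.26) = 0.6026
Δ_call = N(d₁) = 0.6026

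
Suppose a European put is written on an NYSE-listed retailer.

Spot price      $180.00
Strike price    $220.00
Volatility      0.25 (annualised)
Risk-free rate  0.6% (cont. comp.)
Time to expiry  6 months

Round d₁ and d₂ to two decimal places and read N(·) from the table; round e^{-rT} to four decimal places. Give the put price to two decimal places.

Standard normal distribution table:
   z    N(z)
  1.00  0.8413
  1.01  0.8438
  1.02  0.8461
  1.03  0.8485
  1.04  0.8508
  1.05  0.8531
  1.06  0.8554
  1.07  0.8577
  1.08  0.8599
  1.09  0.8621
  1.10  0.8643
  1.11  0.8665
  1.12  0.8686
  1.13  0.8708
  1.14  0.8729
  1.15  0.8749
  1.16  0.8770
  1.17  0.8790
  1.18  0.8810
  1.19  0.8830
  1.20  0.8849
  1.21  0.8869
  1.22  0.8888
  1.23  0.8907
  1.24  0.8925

$41.80

σ√T = 0.25 × 0.7071 = 0.1768
ln(S/K) + (r + σ²/2)T = ln(180/220) + (0.006 + 0.25²/2)·0.5 = -0.2007 + 0.0186 = -0.1820
d₁ = -0.1820 / 0.1768 = -1.0298 → -1.03
d₂ = d₁ − σ√T = -1.0298 − 0.1768 = -1.2066 → -1.21
exp(−rT) = exp(−0.006·0.5) = 0.9970
N(−d₂) = N(1.21) = 0.8869;  N(−d₁) = N(1.03) = 0.8485
P = 220·0.9970·0.8869 − 180·0.8485 = 194.5326 − 152.7300 = 41.8026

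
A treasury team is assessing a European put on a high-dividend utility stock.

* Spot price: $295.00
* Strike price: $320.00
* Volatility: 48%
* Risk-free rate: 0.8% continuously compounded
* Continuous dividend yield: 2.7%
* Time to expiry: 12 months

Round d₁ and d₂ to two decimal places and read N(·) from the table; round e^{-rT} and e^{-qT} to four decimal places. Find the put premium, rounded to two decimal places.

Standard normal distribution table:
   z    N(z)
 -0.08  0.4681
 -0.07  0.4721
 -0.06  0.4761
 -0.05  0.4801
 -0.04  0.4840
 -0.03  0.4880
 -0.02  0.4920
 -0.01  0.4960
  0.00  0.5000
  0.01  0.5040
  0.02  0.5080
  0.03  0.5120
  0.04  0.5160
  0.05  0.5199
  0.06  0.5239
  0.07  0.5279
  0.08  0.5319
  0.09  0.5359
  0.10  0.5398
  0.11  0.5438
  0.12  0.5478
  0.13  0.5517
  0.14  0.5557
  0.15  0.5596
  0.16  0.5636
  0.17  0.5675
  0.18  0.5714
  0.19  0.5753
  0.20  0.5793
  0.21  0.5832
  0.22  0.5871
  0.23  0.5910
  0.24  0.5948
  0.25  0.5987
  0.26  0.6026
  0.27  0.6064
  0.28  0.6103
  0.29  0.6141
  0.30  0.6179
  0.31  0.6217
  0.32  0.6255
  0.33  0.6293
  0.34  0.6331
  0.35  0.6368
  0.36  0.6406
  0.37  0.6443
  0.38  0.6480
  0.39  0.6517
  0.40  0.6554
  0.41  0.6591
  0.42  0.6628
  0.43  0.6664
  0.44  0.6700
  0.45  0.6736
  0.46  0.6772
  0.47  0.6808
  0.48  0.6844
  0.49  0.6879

$73.70

T = 1;  σ√T = 0.4800
d₁ = [ln(295/320) + (0.008 − 0.027 + 0.48²/2)·1] / 0.4800 = [-0.0813 + 0.0962] / 0.4800 = 0.0309 ⇒ 0.03
d₂ = d₁ − σ√T = 0.0309 − 0.4800 = -0.4491 ⇒ -0.45
exp(−qT) = exp(−0.027·1) = 0.9734;  exp(−rT) = exp(−0.008·1) = 0.9920
N(−d₂) = N(0.45) = 0.6736;  N(−d₁) = N(-0.03) = 0.4880
P = 320·0.9920·0.6736 − 295·0.9734·0.4880 = 213.8276 − 140.1307 = 73.6969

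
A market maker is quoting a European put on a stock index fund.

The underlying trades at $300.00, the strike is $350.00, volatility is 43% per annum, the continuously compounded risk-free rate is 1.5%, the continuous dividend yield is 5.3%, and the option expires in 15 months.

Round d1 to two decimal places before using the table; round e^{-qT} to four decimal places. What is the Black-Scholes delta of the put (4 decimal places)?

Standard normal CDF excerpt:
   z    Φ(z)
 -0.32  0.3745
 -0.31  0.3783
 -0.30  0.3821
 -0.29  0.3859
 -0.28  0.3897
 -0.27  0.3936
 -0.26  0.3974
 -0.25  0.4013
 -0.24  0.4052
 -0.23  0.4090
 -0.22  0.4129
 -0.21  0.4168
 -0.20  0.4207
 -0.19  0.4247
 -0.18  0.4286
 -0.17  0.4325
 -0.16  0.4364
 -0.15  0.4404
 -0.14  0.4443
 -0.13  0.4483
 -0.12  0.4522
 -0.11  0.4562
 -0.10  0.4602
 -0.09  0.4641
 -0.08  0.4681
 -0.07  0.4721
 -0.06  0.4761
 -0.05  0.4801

-0.5348

σ√T = 0.43 × 1.1180 = 0.4808
d₁ = [ln(300/350) + (0.015 − 0.053 + 0.43²/2)·1.25] / 0.4808 = [-0.1542 + 0.0681] / 0.4808 = -0.1791 ⇒ -0.18
N(d₁) = N(-0.18) = 0.4286
Δ_put = exp(−qT)·(N(d₁) − 1) = 0.9359·(0.4286 − 1) = -0.5348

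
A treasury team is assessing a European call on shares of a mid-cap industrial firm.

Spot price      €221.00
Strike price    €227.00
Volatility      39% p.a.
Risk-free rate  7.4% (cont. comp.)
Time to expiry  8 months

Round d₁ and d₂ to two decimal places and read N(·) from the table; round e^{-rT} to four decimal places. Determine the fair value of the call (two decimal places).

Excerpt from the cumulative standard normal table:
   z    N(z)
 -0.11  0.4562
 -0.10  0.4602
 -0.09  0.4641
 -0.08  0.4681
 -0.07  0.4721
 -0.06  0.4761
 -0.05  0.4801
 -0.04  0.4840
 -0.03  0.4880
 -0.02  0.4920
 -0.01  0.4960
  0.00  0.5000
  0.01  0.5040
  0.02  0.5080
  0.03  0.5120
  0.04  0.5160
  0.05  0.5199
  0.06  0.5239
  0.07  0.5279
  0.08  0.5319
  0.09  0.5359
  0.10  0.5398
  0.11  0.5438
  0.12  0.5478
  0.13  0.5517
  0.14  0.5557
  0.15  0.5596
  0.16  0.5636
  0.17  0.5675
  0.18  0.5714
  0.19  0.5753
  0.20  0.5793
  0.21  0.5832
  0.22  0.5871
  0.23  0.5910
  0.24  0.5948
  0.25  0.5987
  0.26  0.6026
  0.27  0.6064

€30.33

T = 0.6667;  σ√T = 0.3184
d₁ = [ln(221/227) + (0.074 + 0.39²/2)·0.6667] / 0.3184 = [-0.0268 + 0.1000] / 0.3184 = 0.2300 which rounds to 0.23
d₂ = d₁ − σ√T = 0.2300 − 0.3184 = -0.0884 which rounds to -0.09
exp(−rT) = exp(−0.074·0.6667) = 0.9519
N(d₁) = N(0.23) = 0.5910;  N(d₂) = N(-0.09) = 0.4641
C = 221·0.5910 − 227·0.9519·0.4641 = 130.6110 − 100.2833 = 30.3277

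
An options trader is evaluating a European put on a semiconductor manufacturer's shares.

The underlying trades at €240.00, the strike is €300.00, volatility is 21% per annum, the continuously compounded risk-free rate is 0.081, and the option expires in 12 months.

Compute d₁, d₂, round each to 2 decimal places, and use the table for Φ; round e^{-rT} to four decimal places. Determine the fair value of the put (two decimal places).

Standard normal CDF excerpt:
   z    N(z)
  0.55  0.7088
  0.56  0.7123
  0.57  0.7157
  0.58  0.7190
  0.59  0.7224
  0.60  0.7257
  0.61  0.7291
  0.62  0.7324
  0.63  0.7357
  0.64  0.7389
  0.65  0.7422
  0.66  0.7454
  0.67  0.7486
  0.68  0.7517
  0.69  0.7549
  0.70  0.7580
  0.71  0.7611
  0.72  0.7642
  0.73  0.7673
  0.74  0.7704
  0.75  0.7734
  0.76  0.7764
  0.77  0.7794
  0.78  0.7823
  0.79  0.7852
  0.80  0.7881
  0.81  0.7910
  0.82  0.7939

€44.66

σ√T = 0.21·√1 = 0.2100
d₁ = [ln(240/300) + (0.081 + 0.21²/2)·1] / 0.2100 = [-0.2231 + 0.1031] / 0.2100 = -0.5719 ⇒ -0.57
d₂ = d₁ − σ√T = -0.5719 − 0.2100 = -0.7819 ⇒ -0.78
exp(−rT) = exp(−0.081·1) = 0.9222
P = 300·0.9222·N(0.78) − 240·N(0.57) = 300·0.9222·0.7823 − 240·0.7157 = 216.4311 − 171.7680 = 44.6631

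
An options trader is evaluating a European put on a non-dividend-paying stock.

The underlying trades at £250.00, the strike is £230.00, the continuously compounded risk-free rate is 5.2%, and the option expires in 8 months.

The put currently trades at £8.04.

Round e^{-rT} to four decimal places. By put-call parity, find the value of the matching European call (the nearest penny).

e^(−rT) = e^(−0.052·0.6667) = 0.9659
Put-call parity: C − P = S − K·e^(−rT) = 250 − 230·0.9659 = 250 − 222.1570 = 27.8430
C = P + (C − P) = 8.04 + (27.8430) = 35.8830

£35.88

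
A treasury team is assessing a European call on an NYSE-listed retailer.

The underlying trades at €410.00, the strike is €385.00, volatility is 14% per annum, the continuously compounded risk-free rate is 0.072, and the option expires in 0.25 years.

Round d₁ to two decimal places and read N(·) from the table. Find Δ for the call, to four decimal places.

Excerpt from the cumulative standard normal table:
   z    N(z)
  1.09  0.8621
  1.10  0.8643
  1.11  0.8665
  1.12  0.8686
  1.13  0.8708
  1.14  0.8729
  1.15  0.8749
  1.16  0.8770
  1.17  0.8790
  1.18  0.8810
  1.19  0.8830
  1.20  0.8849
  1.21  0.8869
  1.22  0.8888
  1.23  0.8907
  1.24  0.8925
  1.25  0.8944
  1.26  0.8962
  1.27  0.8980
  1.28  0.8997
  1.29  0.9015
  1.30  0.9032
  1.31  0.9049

T = 0.25;  σ√T = 0.0700
d₁ = [ln(410/385) + (0.072 + ½·0.14²)·0.25] / (σ√T) = (0.0629 + 0.0204) / 0.0700 = 1.1909 → 1.19
N(d₁) = N(1.19) = 0.8830
Δ_call = N(d₁) = 0.8830

0.8830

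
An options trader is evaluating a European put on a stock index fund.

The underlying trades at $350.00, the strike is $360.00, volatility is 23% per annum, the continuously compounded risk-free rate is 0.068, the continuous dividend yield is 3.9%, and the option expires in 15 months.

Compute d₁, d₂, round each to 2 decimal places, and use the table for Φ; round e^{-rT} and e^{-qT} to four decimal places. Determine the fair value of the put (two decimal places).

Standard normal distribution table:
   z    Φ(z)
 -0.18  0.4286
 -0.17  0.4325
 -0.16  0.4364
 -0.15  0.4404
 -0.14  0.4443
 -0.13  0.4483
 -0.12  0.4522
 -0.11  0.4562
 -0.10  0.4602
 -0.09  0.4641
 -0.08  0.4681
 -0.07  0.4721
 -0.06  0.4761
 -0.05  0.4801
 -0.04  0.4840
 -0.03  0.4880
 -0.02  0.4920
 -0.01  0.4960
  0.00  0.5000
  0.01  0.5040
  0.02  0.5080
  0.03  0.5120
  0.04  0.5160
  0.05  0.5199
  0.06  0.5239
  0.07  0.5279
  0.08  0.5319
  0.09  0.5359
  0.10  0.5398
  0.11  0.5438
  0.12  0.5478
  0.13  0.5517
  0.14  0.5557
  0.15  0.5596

$33.02

σ√T = 0.23 × 1.1180 = 0.2571
d₁ = [ln(350/360) + (0.068 − 0.039 + 0.23²/2)·1.25] / 0.2571 = [-0.0282 + 0.0693] / 0.2571 = 0.1600 which rounds to 0.16
d₂ = d₁ − σ√T = 0.1600 − 0.2571 = -0.0972 which rounds to -0.10
e^(−qT) = e^(−0.039·1.25) = 0.9524;  e^(−rT) = e^(−0.068·1.25) = 0.9185
N(−d₂) = N(0.10) = 0.5398;  N(−d₁) = N(-0.16) = 0.4364
P = 360·0.9185·0.5398 − 350·0.9524·0.4364 = 178.4903 − 145.4696 = 33.0207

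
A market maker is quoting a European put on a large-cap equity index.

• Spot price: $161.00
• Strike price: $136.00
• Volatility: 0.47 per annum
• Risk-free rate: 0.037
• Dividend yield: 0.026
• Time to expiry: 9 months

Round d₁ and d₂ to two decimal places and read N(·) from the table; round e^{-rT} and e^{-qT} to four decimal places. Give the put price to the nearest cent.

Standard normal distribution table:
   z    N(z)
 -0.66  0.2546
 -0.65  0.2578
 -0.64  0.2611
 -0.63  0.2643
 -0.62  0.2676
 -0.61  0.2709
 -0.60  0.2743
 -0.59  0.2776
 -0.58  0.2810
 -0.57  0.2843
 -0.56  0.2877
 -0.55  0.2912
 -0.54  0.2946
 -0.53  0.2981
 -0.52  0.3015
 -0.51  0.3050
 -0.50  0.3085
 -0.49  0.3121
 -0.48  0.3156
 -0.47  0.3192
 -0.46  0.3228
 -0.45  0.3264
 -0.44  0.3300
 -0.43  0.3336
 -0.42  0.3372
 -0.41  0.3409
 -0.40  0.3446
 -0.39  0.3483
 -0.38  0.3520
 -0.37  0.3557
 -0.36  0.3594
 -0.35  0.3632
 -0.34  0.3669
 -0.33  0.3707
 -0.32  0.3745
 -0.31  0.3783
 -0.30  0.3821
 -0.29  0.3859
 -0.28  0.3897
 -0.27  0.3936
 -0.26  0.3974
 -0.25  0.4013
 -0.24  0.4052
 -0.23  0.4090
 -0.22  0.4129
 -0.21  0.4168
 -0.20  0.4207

σ√T = 0.47·√0.75 = 0.4070
ln(S/K) + (r − q + σ²/2)T = ln(161/136) + (0.037 − 0.026 + 0.47²/2)·0.75 = 0.1687 + 0.0911 = 0.2598
d₁ = 0.2598 / 0.4070 = 0.6384 ⇒ 0.64
d₂ = d₁ − σ√T = 0.6384 − 0.4070 = 0.2313 ⇒ 0.23
exp(−qT) = exp(−0.026·0.75) = 0.9807;  exp(−rT) = exp(−0.037·0.75) = 0.9726
N(−d₂) = N(-0.23) = 0.4090;  N(−d₁) = N(-0.64) = 0.2611
P = 136·0.9726·0.4090 − 161·0.9807·0.2611 = 54.0999 − 41.2258 = 12.8741

$12.87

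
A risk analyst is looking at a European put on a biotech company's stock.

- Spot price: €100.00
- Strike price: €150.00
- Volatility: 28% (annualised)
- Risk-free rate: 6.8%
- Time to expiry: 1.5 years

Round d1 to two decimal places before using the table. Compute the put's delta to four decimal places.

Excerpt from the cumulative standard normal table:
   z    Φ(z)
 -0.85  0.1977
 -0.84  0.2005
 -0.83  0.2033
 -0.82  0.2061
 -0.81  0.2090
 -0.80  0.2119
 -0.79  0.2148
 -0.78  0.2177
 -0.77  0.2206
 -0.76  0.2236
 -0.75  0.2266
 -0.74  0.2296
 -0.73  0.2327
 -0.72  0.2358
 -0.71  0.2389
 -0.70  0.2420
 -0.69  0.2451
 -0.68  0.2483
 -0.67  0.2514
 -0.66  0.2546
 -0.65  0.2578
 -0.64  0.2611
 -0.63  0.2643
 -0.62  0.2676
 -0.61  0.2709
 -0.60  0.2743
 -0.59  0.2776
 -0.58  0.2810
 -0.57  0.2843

-0.7611

σ√T = 0.28 × 1.2247 = 0.3429
d₁ = [ln(100/150) + (0.068 + 0.28²/2)·1.5] / 0.3429 = [-0.4055 + 0.1608] / 0.3429 = -0.7135 ⇒ -0.71
N(d₁) = N(-0.71) = 0.2389
Δ_put = N(d₁) − 1 = 0.2389 − 1 = -0.7611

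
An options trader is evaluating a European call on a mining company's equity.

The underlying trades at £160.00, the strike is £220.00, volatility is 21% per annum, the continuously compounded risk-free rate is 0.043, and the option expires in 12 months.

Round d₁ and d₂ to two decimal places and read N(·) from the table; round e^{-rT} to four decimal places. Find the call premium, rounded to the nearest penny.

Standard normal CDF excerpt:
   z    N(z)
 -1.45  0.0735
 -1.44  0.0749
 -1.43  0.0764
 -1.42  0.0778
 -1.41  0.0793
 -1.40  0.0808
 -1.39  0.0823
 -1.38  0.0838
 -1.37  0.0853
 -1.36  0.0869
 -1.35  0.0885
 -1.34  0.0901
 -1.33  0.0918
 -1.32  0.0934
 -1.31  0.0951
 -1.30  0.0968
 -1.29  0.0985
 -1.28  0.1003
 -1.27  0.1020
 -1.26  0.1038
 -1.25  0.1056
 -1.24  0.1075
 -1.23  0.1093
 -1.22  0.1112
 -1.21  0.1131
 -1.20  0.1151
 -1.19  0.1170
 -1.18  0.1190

σ√T = 0.21·√1 = 0.2100
d₁ = [ln(160/220) + (0.043 + 0.21²/2)·1] / 0.2100 = [-0.3185 + 0.0650] / 0.2100 = -1.2067 ⇒ -1.21
d₂ = d₁ − σ√T = -1.2067 − 0.2100 = -1.4167 ⇒ -1.42
exp(−rT) = exp(−0.043·1) = 0.9579
N(d₁) = N(-1.21) = 0.1131;  N(d₂) = N(-1.42) = 0.0778
C = 160·0.1131 − 220·0.9579·0.0778 = 18.0960 − 16.3954 = 1.7006

£1.70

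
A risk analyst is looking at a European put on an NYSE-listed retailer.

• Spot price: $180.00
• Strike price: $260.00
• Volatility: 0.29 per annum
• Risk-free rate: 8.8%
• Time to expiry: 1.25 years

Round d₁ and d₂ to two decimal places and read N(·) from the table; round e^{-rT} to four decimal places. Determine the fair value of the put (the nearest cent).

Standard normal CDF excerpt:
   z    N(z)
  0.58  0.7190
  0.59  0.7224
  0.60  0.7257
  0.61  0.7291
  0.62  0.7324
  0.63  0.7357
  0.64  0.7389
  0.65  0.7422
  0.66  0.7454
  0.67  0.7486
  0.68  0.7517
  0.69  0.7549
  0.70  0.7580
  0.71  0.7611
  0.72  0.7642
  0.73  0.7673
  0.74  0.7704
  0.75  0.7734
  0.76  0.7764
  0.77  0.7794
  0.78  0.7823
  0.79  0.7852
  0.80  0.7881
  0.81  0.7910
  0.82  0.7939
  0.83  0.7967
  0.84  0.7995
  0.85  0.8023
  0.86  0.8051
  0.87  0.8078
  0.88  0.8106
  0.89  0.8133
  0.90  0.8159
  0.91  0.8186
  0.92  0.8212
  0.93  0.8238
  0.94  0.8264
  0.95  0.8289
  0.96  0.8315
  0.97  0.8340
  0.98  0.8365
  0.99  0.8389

$61.24

σ√T = 0.29 × 1.1180 = 0.3242
d₁ = [ln(180/260) + (0.088 + 0.29²/2)·1.25] / 0.3242 = [-0.3677 + 0.1626] / 0.3242 = -0.6328 ⇒ -0.63
d₂ = d₁ − σ√T = -0.6328 − 0.3242 = -0.9570 ⇒ -0.96
exp(−rT) = exp(−0.088·1.25) = 0.8958
N(−d₂) = N(0.96) = 0.8315;  N(−d₁) = N(0.63) = 0.7357
P = 260·0.8958·0.8315 − 180·0.7357 = 193.6630 − 132.4260 = 61.2370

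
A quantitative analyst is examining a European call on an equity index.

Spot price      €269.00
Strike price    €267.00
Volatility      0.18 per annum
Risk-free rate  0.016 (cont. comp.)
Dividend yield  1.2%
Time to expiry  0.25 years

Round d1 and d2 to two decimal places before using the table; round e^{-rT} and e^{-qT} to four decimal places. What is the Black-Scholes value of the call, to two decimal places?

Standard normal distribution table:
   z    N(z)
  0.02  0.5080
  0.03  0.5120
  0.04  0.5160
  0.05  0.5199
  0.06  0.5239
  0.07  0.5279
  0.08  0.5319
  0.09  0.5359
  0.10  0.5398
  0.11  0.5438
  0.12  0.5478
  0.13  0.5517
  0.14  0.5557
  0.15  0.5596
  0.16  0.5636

σ√T = 0.18·√0.25 = 0.0900
d₁ = [ln(269/267) + (0.016 − 0.012 + ½·0.18²)·0.25] / (σ√T) = (0.0075 + 0.0050) / 0.0900 = 0.1390 which rounds to 0.14
d₂ = 0.1390 − 0.0900 = 0.0490 which rounds to 0.05
exp(−qT) = exp(−0.012·0.25) = 0.9970;  exp(−rT) = exp(−0.016·0.25) = 0.9960
N(d₁) = N(0.14) = 0.5557;  N(d₂) = N(0.05) = 0.5199
C = 269·0.9970·0.5557 − 267·0.9960·0.5199 = 149.0349 − 138.2580 = 10.7768

€10.78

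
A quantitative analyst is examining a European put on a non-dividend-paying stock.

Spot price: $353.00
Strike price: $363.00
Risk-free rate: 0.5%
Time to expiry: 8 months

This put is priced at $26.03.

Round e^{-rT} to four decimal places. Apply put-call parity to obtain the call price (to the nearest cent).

exp(−rT) = exp(−0.005·0.6667) = 0.9967
Put-call parity: C − P = S − K·e^(−rT) = 353 − 363·0.9967 = 353 − 361.8021 = -8.8021
C = P + (C − P) = 26.03 + (-8.8021) = 17.2279

$17.23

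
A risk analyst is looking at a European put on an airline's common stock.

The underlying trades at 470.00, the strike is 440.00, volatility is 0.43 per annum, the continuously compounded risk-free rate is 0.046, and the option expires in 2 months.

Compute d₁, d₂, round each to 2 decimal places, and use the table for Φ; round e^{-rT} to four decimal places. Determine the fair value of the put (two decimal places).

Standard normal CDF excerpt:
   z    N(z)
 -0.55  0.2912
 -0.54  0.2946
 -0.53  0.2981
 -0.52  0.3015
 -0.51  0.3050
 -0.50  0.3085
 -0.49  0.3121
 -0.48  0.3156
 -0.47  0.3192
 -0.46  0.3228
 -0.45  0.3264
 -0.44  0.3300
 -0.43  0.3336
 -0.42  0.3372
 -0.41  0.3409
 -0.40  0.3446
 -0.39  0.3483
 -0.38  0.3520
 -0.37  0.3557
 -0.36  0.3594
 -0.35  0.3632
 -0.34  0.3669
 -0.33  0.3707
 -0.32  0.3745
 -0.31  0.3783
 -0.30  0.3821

18.52

σ√T = 0.43 × 0.4082 = 0.1755
d₁ = [ln(470/440) + (0.046 + 0.43²/2)·0.1667] / 0.1755 = [0.0660 + 0.0231] / 0.1755 = 0.5072 which rounds to 0.51
d₂ = d₁ − σ√T = 0.5072 − 0.1755 = 0.3316 which rounds to 0.33
exp(−rT) = exp(−0.046·0.1667) = 0.9924
N(−d₂) = N(-0.33) = 0.3707;  N(−d₁) = N(-0.51) = 0.3050
P = 440·0.9924·0.3707 − 470·0.3050 = 161.8684 − 143.3500 = 18.5184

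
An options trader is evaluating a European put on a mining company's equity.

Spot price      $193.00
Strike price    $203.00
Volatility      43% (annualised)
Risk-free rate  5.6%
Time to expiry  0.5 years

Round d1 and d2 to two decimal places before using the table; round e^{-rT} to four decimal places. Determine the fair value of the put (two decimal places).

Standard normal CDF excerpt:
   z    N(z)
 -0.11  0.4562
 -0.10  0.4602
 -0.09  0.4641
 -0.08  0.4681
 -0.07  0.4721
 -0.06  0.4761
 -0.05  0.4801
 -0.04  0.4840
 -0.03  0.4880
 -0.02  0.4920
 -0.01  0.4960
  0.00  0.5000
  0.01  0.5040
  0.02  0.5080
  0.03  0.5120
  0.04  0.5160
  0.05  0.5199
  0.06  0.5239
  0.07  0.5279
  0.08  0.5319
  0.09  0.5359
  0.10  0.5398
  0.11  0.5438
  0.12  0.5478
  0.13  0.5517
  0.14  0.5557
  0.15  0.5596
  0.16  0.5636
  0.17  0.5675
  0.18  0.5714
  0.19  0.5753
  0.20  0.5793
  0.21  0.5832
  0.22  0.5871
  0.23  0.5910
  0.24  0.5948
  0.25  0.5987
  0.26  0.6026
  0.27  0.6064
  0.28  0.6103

σ√T = 0.43·√0.5 = 0.3041
d₁ = [ln(193/203) + (0.056 + ½·0.43²)·0.5] / (σ√T) = (-0.0505 + 0.0742) / 0.3041 = 0.0780 → 0.08
d₂ = 0.0780 − 0.3041 = -0.2261 → -0.23
exp(−rT) = exp(−0.056·0.5) = 0.9724
N(−d₂) = N(0.23) = 0.5910;  N(−d₁) = N(-0.08) = 0.4681
P = 203·0.9724·0.5910 − 193·0.4681 = 116.6617 − 90.3433 = 26.3184

$26.32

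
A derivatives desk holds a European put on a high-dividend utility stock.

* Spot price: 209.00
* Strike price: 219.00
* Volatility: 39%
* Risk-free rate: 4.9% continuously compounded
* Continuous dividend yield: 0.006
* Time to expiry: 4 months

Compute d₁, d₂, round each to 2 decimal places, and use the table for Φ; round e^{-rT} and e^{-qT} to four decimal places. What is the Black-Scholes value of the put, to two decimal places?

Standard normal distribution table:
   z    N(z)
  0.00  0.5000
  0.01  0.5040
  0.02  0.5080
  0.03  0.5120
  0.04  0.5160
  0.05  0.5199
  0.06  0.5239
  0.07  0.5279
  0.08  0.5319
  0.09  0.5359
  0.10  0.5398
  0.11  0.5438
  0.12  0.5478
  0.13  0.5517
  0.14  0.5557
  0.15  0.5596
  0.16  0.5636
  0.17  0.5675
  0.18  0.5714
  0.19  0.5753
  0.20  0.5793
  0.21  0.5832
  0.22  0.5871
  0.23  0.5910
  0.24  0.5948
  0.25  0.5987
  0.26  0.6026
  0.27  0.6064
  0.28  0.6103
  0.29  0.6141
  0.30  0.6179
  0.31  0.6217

23.04

T = 0.3333;  σ√T = 0.2252
d₁ = [ln(209/219) + (0.049 − 0.006 + 0.39²/2)·0.3333] / 0.2252 = [-0.0467 + 0.0397] / 0.2252 = -0.0313 ≈ -0.03
d₂ = d₁ − σ√T = -0.0313 − 0.2252 = -0.2565 ≈ -0.26
e^(−qT) = e^(−0.006·0.3333) = 0.9980;  e^(−rT) = e^(−0.049·0.3333) = 0.9838
P = 219·0.9838·N(0.26) − 209·0.9980·N(0.03) = 219·0.9838·0.6026 − 209·0.9980·0.5120 = 129.8315 − 106.7940 = 23.0375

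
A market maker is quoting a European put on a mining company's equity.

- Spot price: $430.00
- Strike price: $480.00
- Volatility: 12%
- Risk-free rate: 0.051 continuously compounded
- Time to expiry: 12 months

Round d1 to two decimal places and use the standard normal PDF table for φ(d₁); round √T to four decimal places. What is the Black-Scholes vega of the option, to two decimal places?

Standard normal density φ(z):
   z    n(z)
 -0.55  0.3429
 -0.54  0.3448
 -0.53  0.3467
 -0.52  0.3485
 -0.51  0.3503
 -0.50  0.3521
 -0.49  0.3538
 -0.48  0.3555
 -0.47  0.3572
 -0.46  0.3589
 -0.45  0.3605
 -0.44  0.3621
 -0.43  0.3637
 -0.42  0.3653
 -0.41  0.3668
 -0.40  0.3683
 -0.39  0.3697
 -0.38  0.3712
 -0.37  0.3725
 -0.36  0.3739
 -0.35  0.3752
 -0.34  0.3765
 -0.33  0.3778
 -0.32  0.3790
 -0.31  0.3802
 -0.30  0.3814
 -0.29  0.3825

156.39

T = 1;  σ√T = 0.1200
d₁ = [ln(430/480) + (0.051 + ½·0.12²)·1] / (σ√T) = (-0.1100 + 0.0582) / 0.1200 = -0.4317 → -0.43
√T = √1 = 1.0000
φ(d₁) = φ(-0.43) = 0.3637
vega = S·φ(d₁)·√T = 430·0.3637·1.0000 = 156.3910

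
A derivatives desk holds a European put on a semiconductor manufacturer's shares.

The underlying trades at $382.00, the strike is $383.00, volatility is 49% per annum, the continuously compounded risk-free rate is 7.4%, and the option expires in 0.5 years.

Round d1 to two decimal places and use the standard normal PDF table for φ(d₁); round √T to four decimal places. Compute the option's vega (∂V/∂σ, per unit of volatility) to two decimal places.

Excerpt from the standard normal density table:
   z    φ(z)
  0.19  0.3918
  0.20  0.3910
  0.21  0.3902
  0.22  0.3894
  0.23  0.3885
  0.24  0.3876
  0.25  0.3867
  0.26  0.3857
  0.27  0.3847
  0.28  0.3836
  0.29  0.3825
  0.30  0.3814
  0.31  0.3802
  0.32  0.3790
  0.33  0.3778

σ√T = 0.49·√0.5 = 0.3465
d₁ = [ln(382/383) + (0.074 + 0.49²/2)·0.5] / 0.3465 = [-0.0026 + 0.0970] / 0.3465 = 0.2725 → 0.27
√T = √0.5 = 0.7071
φ(d₁) = φ(0.27) = 0.3847
vega = S·φ(d₁)·√T = 382·0.3847·0.7071 = 103.9122

103.91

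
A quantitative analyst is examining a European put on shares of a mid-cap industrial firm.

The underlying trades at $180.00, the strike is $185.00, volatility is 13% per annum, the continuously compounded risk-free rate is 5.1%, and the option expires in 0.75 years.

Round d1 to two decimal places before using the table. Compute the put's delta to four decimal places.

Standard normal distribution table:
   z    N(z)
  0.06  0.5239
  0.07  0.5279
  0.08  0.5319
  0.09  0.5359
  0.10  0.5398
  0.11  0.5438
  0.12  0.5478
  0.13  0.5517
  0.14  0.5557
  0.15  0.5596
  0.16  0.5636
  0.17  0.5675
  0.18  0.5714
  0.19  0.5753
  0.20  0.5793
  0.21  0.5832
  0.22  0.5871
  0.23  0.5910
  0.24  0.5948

T = 0.75;  σ√T = 0.1126
d₁ = [ln(180/185) + (0.051 + 0.13²/2)·0.75] / 0.1126 = [-0.0274 + 0.0446] / 0.1126 = 0.1527 → 0.15
N(d₁) = N(0.15) = 0.5596
Δ_put = N(d₁) − 1 = 0.5596 − 1 = -0.4404

-0.4404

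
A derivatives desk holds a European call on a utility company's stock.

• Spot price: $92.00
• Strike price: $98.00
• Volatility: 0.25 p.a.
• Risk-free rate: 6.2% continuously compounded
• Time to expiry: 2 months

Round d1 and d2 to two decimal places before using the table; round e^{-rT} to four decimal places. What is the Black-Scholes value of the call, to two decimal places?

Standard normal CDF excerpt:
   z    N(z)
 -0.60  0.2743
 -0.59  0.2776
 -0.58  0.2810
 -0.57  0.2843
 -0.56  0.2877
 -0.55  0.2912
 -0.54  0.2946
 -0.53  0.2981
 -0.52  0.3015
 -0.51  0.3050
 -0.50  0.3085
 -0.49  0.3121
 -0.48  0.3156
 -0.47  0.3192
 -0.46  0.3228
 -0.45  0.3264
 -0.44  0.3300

σ√T = 0.25·√0.1667 = 0.1021
d₁ = [ln(92/98) + (0.062 + ½·0.25²)·0.1667] / (σ√T) = (-0.0632 + 0.0155) / 0.1021 = -0.4667 ≈ -0.47
d₂ = -0.4667 − 0.1021 = -0.5688 ≈ -0.57
exp(−rT) = exp(−0.062·0.1667) = 0.9897
C = 92·N(-0.47) − 98·0.9897·N(-0.57) = 92·0.3192 − 98·0.9897·0.2843 = 29.3664 − 27.5744 = 1.7920

$1.79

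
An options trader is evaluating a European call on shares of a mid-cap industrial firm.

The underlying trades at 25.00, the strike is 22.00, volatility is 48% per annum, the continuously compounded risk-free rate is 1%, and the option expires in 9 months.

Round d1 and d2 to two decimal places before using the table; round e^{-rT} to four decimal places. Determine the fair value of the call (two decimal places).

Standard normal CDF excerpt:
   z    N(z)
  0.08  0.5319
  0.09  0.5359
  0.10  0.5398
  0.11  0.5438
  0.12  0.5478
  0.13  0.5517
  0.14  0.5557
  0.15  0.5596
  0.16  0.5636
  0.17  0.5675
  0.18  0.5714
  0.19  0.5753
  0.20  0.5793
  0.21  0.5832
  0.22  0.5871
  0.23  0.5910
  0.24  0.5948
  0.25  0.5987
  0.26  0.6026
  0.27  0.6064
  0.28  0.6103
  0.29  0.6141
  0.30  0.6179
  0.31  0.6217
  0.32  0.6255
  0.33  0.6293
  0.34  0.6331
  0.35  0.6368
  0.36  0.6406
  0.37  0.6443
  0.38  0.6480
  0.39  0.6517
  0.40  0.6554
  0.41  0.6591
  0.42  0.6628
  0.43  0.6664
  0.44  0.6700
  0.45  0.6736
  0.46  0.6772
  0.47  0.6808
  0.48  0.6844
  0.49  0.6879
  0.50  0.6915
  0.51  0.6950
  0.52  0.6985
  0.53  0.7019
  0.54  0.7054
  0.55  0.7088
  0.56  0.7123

5.59

σ√T = 0.48 × 0.8660 = 0.4157
d₁ = [ln(25/22) + (0.01 + 0.48²/2)·0.75] / 0.4157 = [0.1278 + 0.0939] / 0.4157 = 0.5334 ⇒ 0.53
d₂ = d₁ − σ√T = 0.5334 − 0.4157 = 0.1177 ⇒ 0.12
e^(−rT) = e^(−0.01·0.75) = 0.9925
N(d₁) = N(0.53) = 0.7019;  N(d₂) = N(0.12) = 0.5478
C = 25·0.7019 − 22·0.9925·0.5478 = 17.5475 − 11.9612 = 5.5863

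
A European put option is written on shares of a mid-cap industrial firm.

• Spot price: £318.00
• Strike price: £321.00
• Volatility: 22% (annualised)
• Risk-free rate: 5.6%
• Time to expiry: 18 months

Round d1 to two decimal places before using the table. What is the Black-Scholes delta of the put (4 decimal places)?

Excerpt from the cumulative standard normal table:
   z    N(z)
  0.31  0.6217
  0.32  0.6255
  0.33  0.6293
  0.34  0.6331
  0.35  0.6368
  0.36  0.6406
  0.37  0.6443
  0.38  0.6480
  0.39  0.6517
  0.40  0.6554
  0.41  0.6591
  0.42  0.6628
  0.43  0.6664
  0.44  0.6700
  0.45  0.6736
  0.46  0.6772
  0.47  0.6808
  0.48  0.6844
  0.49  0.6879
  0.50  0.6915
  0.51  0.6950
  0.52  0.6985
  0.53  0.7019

-0.3409

σ√T = 0.22 × 1.2247 = 0.2694
d₁ = [ln(318/321) + (0.056 + 0.22²/2)·1.5] / 0.2694 = [-0.0094 + 0.1203] / 0.2694 = 0.4116 ⇒ 0.41
N(d₁) = N(0.41) = 0.6591
Δ_put = N(d₁) − 1 = 0.6591 − 1 = -0.3409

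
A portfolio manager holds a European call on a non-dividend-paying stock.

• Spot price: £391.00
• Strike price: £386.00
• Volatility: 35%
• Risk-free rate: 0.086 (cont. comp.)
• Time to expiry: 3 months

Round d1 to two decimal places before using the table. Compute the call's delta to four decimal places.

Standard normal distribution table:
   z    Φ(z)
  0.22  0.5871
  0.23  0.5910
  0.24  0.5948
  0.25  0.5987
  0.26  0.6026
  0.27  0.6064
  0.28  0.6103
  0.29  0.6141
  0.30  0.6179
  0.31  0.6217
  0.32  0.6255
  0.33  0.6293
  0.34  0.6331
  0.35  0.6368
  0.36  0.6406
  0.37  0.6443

T = 0.25;  σ√T = 0.1750
d₁ = [ln(391/386) + (0.086 + 0.35²/2)·0.25] / 0.1750 = [0.0129 + 0.0368] / 0.1750 = 0.2839 ≈ 0.28
N(d₁) = N(0.28) = 0.6103
Δ_call = N(d₁) = 0.6103

0.6103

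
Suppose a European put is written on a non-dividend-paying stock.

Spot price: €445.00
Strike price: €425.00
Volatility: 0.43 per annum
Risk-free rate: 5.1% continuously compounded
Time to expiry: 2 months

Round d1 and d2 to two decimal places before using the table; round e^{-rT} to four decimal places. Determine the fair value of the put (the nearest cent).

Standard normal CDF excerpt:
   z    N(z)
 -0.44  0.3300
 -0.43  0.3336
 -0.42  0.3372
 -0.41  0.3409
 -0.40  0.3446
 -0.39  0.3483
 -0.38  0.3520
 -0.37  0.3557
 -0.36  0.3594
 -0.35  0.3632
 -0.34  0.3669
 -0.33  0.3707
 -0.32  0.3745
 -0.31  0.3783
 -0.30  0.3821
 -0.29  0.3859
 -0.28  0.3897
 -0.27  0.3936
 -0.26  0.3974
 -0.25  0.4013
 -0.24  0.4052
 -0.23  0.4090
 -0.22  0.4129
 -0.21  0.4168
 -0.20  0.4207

σ√T = 0.43 × 0.4082 = 0.1755
ln(S/K) + (r + σ²/2)T = ln(445/425) + (0.051 + 0.43²/2)·0.1667 = 0.0460 + 0.0239 = 0.0699
d₁ = 0.0699 / 0.1755 = 0.3981 which rounds to 0.40
d₂ = d₁ − σ√T = 0.3981 − 0.1755 = 0.2226 which rounds to 0.22
exp(−rT) = exp(−0.051·0.1667) = 0.9915
N(−d₂) = N(-0.22) = 0.4129;  N(−d₁) = N(-0.40) = 0.3446
P = 425·0.9915·0.4129 − 445·0.3446 = 173.9909 − 153.3470 = 20.6439

€20.64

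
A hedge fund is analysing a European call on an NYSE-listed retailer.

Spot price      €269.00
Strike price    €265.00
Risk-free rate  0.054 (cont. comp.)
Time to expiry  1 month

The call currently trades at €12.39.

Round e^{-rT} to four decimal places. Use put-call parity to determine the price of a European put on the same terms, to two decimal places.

e^(−rT) = e^(−0.054·0.08333) = 0.9955
Put-call parity: C − P = S − K·e^(−rT) = 269 − 265·0.9955 = 269 − 263.8075 = 5.1925
P = C − (C − P) = 12.39 − (5.1925) = 7.1975

€7.20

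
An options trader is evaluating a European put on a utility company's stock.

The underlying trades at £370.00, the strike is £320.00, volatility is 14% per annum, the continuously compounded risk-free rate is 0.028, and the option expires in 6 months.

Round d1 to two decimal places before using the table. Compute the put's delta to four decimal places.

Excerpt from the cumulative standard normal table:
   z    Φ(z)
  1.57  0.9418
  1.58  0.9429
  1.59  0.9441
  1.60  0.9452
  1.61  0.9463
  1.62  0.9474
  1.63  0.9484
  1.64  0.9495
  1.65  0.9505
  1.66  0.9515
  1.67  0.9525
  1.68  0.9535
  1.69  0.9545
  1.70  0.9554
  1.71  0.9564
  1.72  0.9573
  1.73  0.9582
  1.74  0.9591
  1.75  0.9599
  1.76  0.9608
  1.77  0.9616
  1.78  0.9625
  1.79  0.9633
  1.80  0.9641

T = 0.5;  σ√T = 0.0990
ln(S/K) + (r + σ²/2)T = ln(370/320) + (0.028 + 0.14²/2)·0.5 = 0.1452 + 0.0189 = 0.1641
d₁ = 0.1641 / 0.0990 = 1.6575 ≈ 1.66
N(d₁) = N(1.66) = 0.9515
Δ_put = N(d₁) − 1 = 0.9515 − 1 = -0.0485

-0.0485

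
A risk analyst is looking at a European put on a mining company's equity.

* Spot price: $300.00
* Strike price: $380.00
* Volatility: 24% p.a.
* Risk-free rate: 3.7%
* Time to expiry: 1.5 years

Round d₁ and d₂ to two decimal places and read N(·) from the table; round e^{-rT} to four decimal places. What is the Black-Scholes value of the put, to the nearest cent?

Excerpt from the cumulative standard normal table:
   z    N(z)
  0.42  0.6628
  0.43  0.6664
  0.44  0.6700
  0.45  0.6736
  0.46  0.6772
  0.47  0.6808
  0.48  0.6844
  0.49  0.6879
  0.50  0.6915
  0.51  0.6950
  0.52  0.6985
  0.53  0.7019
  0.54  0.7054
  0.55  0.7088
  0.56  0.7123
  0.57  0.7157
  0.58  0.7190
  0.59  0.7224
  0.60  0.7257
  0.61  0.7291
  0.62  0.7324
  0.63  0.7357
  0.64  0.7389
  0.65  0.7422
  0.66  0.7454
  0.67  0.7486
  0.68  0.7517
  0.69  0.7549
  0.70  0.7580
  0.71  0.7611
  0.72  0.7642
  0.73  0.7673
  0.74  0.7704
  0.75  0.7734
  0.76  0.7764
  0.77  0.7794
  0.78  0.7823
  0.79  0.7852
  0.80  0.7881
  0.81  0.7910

$74.86

σ√T = 0.24·√1.5 = 0.2939
d₁ = [ln(300/380) + (0.037 + 0.24²/2)·1.5] / 0.2939 = [-0.2364 + 0.0987] / 0.2939 = -0.4684 which rounds to -0.47
d₂ = d₁ − σ√T = -0.4684 − 0.2939 = -0.7624 which rounds to -0.76
e^(−rT) = e^(−0.037·1.5) = 0.9460
N(−d₂) = N(0.76) = 0.7764;  N(−d₁) = N(0.47) = 0.6808
P = 380·0.9460·0.7764 − 300·0.6808 = 279.1003 − 204.2400 = 74.8603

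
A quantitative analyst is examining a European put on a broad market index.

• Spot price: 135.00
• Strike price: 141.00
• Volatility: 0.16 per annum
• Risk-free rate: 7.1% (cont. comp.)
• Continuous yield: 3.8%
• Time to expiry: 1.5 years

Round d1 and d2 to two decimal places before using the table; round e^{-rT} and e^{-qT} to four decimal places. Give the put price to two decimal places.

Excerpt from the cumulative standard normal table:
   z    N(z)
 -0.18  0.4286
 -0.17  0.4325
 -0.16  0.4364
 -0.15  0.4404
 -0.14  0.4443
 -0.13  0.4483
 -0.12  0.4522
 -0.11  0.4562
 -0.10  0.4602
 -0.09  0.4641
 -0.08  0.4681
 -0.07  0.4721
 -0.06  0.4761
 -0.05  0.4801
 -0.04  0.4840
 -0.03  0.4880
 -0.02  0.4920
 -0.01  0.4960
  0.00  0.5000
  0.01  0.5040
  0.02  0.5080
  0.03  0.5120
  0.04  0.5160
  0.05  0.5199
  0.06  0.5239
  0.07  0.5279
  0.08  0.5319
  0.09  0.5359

σ√T = 0.16·√1.5 = 0.1960
d₁ = [ln(135/141) + (0.071 − 0.038 + 0.16²/2)·1.5] / 0.1960 = [-0.0435 + 0.0687] / 0.1960 = 0.1287 ≈ 0.13
d₂ = d₁ − σ√T = 0.1287 − 0.1960 = -0.0673 ≈ -0.07
e^(−qT) = e^(−0.038·1.5) = 0.9446;  e^(−rT) = e^(−0.071·1.5) = 0.8990
N(−d₂) = N(0.07) = 0.5279;  N(−d₁) = N(-0.13) = 0.4483
P = 141·0.8990·0.5279 − 135·0.9446·0.4483 = 66.9161 − 57.1677 = 9.7484

9.75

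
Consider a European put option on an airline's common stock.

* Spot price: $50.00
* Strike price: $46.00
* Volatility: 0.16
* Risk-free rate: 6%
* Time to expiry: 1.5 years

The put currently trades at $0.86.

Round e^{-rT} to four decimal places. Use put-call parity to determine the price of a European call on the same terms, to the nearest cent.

e^(−rT) = e^(−0.06·1.5) = 0.9139
Put-call parity: C − P = S − K·e^(−rT) = 50 − 46·0.9139 = 50 − 42.0394 = 7.9606
C = P + (C − P) = 0.86 + (7.9606) = 8.8206

$8.82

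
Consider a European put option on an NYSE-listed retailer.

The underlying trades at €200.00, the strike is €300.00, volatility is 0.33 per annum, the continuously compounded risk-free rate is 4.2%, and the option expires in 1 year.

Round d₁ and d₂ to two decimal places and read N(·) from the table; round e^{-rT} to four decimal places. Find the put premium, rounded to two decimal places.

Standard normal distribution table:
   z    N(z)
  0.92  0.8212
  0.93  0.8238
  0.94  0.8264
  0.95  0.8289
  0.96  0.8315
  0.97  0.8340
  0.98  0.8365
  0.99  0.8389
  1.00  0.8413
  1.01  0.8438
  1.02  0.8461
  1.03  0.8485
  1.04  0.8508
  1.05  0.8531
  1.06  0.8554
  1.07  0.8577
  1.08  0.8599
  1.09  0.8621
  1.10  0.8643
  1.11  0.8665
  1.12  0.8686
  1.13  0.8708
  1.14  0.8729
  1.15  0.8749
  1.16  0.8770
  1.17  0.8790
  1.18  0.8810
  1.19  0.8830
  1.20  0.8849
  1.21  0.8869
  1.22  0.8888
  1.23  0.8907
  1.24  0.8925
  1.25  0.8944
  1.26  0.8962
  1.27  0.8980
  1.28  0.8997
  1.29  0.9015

€93.05

σ√T = 0.33 × 1.0000 = 0.3300
ln(S/K) + (r + σ²/2)T = ln(200/300) + (0.042 + 0.33²/2)·1 = -0.4055 + 0.0965 = -0.3090
d₁ = -0.3090 / 0.3300 = -0.9364 which rounds to -0.94
d₂ = d₁ − σ√T = -0.9364 − 0.3300 = -1.2664 which rounds to -1.27
exp(−rT) = exp(−0.042·1) = 0.9589
N(−d₂) = N(1.27) = 0.8980;  N(−d₁) = N(0.94) = 0.8264
P = 300·0.9589·0.8980 − 200·0.8264 = 258.3277 − 165.2800 = 93.0477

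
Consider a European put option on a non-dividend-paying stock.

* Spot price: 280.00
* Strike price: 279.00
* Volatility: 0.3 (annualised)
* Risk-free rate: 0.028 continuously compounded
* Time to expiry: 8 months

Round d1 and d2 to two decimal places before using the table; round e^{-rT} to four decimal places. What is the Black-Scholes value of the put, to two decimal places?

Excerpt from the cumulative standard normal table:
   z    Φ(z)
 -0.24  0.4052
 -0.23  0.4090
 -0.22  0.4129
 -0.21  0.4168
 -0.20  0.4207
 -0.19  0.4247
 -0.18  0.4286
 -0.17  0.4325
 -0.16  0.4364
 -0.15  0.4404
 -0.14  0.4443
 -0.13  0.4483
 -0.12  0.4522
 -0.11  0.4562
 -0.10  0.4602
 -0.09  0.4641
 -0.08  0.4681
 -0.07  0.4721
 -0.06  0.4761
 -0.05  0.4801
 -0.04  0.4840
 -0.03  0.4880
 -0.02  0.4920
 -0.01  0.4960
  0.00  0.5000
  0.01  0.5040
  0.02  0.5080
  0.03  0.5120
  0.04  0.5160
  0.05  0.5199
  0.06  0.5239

23.50

σ√T = 0.3 × 0.8165 = 0.2449
ln(S/K) + (r + σ²/2)T = ln(280/279) + (0.028 + 0.3²/2)·0.6667 = 0.0036 + 0.0487 = 0.0522
d₁ = 0.0522 / 0.2449 = 0.2133 which rounds to 0.21
d₂ = d₁ − σ√T = 0.2133 − 0.2449 = -0.0317 which rounds to -0.03
e^(−rT) = e^(−0.028·0.6667) = 0.9815
N(−d₂) = N(0.03) = 0.5120;  N(−d₁) = N(-0.21) = 0.4168
P = 279·0.9815·0.5120 − 280·0.4168 = 140.2053 − 116.7040 = 23.5013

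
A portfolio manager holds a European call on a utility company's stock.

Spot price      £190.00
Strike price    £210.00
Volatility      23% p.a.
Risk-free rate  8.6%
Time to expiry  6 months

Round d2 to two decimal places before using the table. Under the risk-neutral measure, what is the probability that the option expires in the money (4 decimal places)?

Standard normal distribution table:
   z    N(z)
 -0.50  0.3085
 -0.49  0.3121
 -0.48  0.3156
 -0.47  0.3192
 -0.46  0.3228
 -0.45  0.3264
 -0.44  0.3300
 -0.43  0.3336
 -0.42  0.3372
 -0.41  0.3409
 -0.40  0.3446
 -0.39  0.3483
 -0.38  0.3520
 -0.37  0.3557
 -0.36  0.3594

0.3336

σ√T = 0.23·√0.5 = 0.1626
d₁ = [ln(190/210) + (0.086 + 0.23²/2)·0.5] / 0.1626 = [-0.1001 + 0.0562] / 0.1626 = -0.2697 which rounds to -0.27
d₂ = d₁ − σ√T = -0.2697 − 0.1626 = -0.4323 which rounds to -0.43
Risk-neutral Pr[S_T > K] = N(d₂) = N(-0.43) = 0.3336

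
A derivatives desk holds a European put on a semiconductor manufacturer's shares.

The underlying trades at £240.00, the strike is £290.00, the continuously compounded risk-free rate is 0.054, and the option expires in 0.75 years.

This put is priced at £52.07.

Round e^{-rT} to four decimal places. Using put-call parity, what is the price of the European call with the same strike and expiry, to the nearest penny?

£13.58

exp(−rT) = exp(−0.054·0.75) = 0.9603
Put-call parity: C − P = S − K·e^(−rT) = 240 − 290·0.9603 = 240 − 278.4870 = -38.4870
C = P + (C − P) = 52.07 + (-38.4870) = 13.5830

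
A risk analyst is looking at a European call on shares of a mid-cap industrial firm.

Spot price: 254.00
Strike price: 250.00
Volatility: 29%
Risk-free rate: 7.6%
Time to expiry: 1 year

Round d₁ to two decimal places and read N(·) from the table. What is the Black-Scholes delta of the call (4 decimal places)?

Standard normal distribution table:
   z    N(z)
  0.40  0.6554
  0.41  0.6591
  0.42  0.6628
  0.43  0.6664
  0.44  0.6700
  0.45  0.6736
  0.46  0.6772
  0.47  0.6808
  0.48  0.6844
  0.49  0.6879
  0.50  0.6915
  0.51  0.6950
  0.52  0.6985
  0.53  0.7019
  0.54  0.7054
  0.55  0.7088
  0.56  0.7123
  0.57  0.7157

0.6772

σ√T = 0.29 × 1.0000 = 0.2900
d₁ = [ln(254/250) + (0.076 + ½·0.29²)·1] / (σ√T) = (0.0159 + 0.1180) / 0.2900 = 0.4618 which rounds to 0.46
N(d₁) = N(0.46) = 0.6772
Δ_call = N(d₁) = 0.6772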